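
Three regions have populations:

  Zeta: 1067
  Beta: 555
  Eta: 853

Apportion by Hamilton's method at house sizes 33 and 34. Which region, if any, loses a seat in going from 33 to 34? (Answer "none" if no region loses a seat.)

Beta

At 33 seats: Zeta 14, Beta 8, Eta 11.
At 34 seats: Zeta 15, Beta 7, Eta 12.
Beta drops from 8 to 7.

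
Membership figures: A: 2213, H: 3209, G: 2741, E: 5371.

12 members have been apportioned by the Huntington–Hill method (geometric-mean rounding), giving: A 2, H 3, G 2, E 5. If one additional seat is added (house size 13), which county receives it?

G

Priority for the next seat is population ÷ (√(s·(s+1))).
Priorities: A 903.453, H 926.359, G 1119.009, E 980.606.
Highest priority: G.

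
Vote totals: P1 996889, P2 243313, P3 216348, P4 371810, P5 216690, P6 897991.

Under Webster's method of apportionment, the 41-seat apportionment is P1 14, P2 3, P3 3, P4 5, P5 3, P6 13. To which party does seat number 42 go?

P2

Priority for the next seat is population ÷ (current seats + 0.5).
Priorities: P1 68750.966, P2 69518.000, P3 61813.714, P4 67601.818, P5 61911.429, P6 66517.852.
Highest priority: P2.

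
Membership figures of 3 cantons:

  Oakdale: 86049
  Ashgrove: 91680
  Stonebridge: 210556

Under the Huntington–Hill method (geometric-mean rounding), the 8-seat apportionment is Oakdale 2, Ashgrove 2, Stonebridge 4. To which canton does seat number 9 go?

Priority for the next seat is population ÷ (√(s·(s+1))).
Priorities: Oakdale 35129.357, Ashgrove 37428.203, Stonebridge 47081.753.
Highest priority: Stonebridge.

Stonebridge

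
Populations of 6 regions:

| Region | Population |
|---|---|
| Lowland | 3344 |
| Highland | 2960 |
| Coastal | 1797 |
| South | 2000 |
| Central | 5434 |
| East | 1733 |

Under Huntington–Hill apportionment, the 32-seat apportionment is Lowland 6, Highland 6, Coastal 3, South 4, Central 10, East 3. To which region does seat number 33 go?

Coastal

Priority for the next seat is population ÷ (√(s·(s+1))).
Priorities: Lowland 515.990, Highland 456.738, Coastal 518.749, South 447.214, Central 518.112, East 500.274.
Highest priority: Coastal.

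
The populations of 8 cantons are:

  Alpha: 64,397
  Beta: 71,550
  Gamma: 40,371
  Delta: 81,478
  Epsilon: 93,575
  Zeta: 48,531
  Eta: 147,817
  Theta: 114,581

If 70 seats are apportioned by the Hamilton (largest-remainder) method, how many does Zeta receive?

Standard divisor: 662300 ÷ 70 ≈ 9461.429.
Standard quotas: Alpha 6.8063, Beta 7.5623, Gamma 4.2669, Delta 8.6116, Epsilon 9.8902, Zeta 5.1294, Eta 15.6231, Theta 12.1103.
Lower quotas: Alpha 6, Beta 7, Gamma 4, Delta 8, Epsilon 9, Zeta 5, Eta 15, Theta 12 (sum 66, leaving 4 seats).
Remainders in descending order: Epsilon 0.8902, Alpha 0.8063, Eta 0.6231, Delta 0.6116, Beta 0.5623, Gamma 0.2669, Zeta 0.1294, Theta 0.1103.
The surplus seats go to Epsilon, Alpha, Eta, Delta.
Zeta receives 5.

5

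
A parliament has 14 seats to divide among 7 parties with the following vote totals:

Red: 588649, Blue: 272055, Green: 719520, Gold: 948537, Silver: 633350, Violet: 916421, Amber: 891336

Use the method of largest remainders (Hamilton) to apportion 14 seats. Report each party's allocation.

Standard divisor: 4969868 ÷ 14 ≈ 354990.571.
Standard quotas: Red 1.6582, Blue 0.7664, Green 2.0269, Gold 2.6720, Silver 1.7841, Violet 2.5815, Amber 2.5109.
Lower quotas: Red 1, Blue 0, Green 2, Gold 2, Silver 1, Violet 2, Amber 2 (sum 10, leaving 4 seats).
Remainders in descending order: Silver 0.7841, Blue 0.7664, Gold 0.6720, Red 0.6582, Violet 0.5815, Amber 0.5109, Green 0.0269.
The surplus seats go to Silver, Blue, Gold, Red.

Red: 2, Blue: 1, Green: 2, Gold: 3, Silver: 2, Violet: 2, Amber: 2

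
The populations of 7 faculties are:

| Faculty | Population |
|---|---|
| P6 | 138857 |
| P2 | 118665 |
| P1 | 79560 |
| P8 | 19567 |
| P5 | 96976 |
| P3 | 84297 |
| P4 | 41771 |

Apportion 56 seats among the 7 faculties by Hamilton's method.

Standard divisor: 579693 ÷ 56 ≈ 10351.661.
Standard quotas: P6 13.4140, P2 11.4634, P1 7.6857, P8 1.8902, P5 9.3682, P3 8.1433, P4 4.0352.
Lower quotas: P6 13, P2 11, P1 7, P8 1, P5 9, P3 8, P4 4 (sum 53, leaving 3 seats).
Remainders in descending order: P8 0.8902, P1 0.6857, P2 0.4634, P6 0.4140, P5 0.3682, P3 0.1433, P4 0.0352.
Largest remainders: P8, P1, P2 receive the extra seats.

P6: 13, P2: 12, P1: 8, P8: 2, P5: 9, P3: 8, P4: 4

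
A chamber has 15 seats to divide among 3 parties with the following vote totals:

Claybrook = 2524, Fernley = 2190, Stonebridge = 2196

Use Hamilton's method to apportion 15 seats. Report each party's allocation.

Total 6910; standard divisor 6910/15 ≈ 460.667.
Standard quotas: Claybrook 5.479, Fernley 4.754, Stonebridge 4.767.
Lower quotas: Claybrook 5, Fernley 4, Stonebridge 4 (sum 13, leaving 2 seats).
Remainders in descending order: Stonebridge 0.767, Fernley 0.754, Claybrook 0.479.
The surplus seats go to Stonebridge, Fernley.

Claybrook 5, Fernley 5, Stonebridge 5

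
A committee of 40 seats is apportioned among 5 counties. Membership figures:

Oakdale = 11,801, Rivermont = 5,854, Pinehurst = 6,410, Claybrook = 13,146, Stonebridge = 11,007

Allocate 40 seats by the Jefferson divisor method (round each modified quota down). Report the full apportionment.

Oakdale: 10, Rivermont: 5, Pinehurst: 5, Claybrook: 11, Stonebridge: 9

Standard divisor 48218/40 ≈ 1205.45; standard quotas: Oakdale 9.790, Rivermont 4.856, Pinehurst 5.318, Claybrook 10.905, Stonebridge 9.131.
Rounding down gives 9, 4, 5, 10, 9 = 37 seats, so the divisor must be adjusted.
With modified divisor 1140: modified quotas Oakdale 10.352, Rivermont 5.135, Pinehurst 5.623, Claybrook 11.532, Stonebridge 9.655.
Rounding down: Oakdale 10, Rivermont 5, Pinehurst 5, Claybrook 11, Stonebridge 9 (total 40).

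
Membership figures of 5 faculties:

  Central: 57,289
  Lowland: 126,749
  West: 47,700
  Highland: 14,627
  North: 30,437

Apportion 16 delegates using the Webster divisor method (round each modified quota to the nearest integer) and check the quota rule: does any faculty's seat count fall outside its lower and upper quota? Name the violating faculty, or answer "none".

none

Standard quotas: Central 3.311, Lowland 7.326, West 2.757, Highland 0.845, North 1.759.
Webster allocation: Central 3, Lowland 7, West 3, Highland 1, North 2.
Every allocation lies between the lower and upper quota.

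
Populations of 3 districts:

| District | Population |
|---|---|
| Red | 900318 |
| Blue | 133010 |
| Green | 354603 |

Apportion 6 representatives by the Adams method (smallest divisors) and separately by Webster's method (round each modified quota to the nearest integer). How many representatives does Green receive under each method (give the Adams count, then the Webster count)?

2 and 1

Adams: Red 3, Blue 1, Green 2.
Webster: Red 4, Blue 1, Green 1.
Green gets 2 under Adams and 1 under Webster.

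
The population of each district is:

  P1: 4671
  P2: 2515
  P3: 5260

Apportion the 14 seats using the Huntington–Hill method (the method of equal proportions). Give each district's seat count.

P1 5, P2 3, P3 6

With divisor 907: modified quotas P1 5.150, P2 2.773, P3 5.799.
Geometric-mean thresholds: P1 √(5·6)=5.477, P2 √(2·3)=2.449, P3 √(5·6)=5.477.
Each quota rounded against its threshold gives P1 5, P2 3, P3 6 (total 14).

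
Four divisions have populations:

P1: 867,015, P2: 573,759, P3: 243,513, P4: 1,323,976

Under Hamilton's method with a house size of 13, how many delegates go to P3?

Total 3008263; standard divisor 3008263/13 ≈ 231404.846.
Standard quotas: P1 3.7467, P2 2.4795, P3 1.0523, P4 5.7215.
Lower quotas: P1 3, P2 2, P3 1, P4 5 (sum 11, leaving 2 seats).
Remainders in descending order: P1 0.7467, P4 0.7215, P2 0.4795, P3 0.0523.
Largest remainders: P1, P4 receive the extra seats.
P3 receives 1.

1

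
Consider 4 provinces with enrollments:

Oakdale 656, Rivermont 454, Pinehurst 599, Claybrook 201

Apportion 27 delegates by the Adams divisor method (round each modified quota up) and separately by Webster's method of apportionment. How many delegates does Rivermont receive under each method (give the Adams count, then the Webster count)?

7 and 6

Adams: Oakdale 9, Rivermont 7, Pinehurst 8, Claybrook 3.
Webster: Oakdale 9, Rivermont 6, Pinehurst 9, Claybrook 3.
Rivermont gets 7 under Adams and 6 under Webster.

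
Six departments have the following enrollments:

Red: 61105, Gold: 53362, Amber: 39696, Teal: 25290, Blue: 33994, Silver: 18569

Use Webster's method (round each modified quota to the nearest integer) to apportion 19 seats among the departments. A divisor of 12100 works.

Red 5; Gold 4; Amber 3; Teal 2; Blue 3; Silver 2

With modified divisor 12100: modified quotas Red 5.050, Gold 4.410, Amber 3.281, Teal 2.090, Blue 2.809, Silver 1.535.
Rounding to the nearest integer: Red 5, Gold 4, Amber 3, Teal 2, Blue 3, Silver 2 (total 19).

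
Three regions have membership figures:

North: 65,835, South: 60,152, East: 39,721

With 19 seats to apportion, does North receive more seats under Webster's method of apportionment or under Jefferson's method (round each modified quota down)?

Webster: North 7, South 7, East 5.
Jefferson: North 8, South 7, East 4.
North gets 7 under Webster and 8 under Jefferson.

Jefferson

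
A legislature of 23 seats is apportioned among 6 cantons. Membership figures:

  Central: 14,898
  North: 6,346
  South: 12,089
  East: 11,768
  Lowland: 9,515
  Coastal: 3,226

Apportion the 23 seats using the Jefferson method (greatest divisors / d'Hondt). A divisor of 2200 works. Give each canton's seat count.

Central 6; North 2; South 5; East 5; Lowland 4; Coastal 1

With modified divisor 2200: modified quotas Central 6.772, North 2.885, South 5.495, East 5.349, Lowland 4.325, Coastal 1.466.
Rounding down: Central 6, North 2, South 5, East 5, Lowland 4, Coastal 1 (total 23).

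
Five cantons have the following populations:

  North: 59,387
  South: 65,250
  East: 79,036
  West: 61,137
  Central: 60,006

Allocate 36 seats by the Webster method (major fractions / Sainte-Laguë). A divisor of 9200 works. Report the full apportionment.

North 6, South 7, East 9, West 7, Central 7

With modified divisor 9200: modified quotas North 6.455, South 7.092, East 8.591, West 6.645, Central 6.522.
Rounding to the nearest integer: North 6, South 7, East 9, West 7, Central 7 (total 36).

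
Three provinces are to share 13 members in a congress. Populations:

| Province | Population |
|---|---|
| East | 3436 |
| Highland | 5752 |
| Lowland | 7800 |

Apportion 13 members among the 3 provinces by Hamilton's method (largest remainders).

East=3, Highland=4, Lowland=6

Standard divisor: 16988 ÷ 13 ≈ 1306.769.
Standard quotas: East 2.6294, Highland 4.4017, Lowland 5.9689.
Lower quotas: East 2, Highland 4, Lowland 5 (sum 11, leaving 2 seats).
Remainders in descending order: Lowland 0.9689, East 0.6294, Highland 0.4017.
The surplus seats go to Lowland, East.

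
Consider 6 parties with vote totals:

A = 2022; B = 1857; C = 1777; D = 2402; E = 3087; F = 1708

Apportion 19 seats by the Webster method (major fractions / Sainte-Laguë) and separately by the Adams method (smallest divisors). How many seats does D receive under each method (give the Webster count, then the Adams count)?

Webster: A 3, B 3, C 3, D 4, E 4, F 2.
Adams: A 3, B 3, C 3, D 3, E 4, F 3.
D gets 4 under Webster and 3 under Adams.

4 and 3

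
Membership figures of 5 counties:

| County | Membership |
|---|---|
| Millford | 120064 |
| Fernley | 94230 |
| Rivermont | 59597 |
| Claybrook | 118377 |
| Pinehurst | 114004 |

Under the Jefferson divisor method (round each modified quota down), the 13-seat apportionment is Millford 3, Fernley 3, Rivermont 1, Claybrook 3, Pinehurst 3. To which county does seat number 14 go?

Priority for the next seat is population ÷ (current seats + 1).
Priorities: Millford 30016.000, Fernley 23557.500, Rivermont 29798.500, Claybrook 29594.250, Pinehurst 28501.000.
Highest priority: Millford.

Millford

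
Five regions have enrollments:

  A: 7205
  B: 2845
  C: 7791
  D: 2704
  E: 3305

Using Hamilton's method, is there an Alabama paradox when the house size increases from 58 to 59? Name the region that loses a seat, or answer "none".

At 58 seats: A 17, B 7, C 19, D 7, E 8.
At 59 seats: A 18, B 7, C 19, D 7, E 8.
No region's allocation decreased.

none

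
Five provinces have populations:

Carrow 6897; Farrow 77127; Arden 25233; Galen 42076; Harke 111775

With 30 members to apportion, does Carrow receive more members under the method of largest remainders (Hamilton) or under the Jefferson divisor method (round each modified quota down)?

Hamilton: Carrow 1, Farrow 9, Arden 3, Galen 5, Harke 12.
Jefferson: Carrow 0, Farrow 9, Arden 3, Galen 5, Harke 13.
Carrow gets 1 under Hamilton and 0 under Jefferson.

Hamilton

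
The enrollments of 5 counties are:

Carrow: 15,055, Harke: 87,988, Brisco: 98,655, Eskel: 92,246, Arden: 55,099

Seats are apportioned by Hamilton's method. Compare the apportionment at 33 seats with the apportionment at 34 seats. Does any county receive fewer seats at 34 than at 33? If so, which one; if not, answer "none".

Carrow

At 33 seats: Carrow 2, Harke 8, Brisco 9, Eskel 9, Arden 5.
At 34 seats: Carrow 1, Harke 9, Brisco 10, Eskel 9, Arden 5.
Carrow drops from 2 to 1.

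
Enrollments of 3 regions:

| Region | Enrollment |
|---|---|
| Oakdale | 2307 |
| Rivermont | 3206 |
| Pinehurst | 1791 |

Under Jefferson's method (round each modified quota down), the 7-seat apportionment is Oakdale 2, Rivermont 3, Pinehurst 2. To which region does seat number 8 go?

Rivermont

Priority for the next seat is population ÷ (current seats + 1).
Priorities: Oakdale 769.000, Rivermont 801.500, Pinehurst 597.000.
Highest priority: Rivermont.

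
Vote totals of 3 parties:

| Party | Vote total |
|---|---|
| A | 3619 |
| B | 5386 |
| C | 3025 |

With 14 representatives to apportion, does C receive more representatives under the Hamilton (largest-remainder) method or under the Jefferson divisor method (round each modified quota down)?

Hamilton: A 4, B 6, C 4.
Jefferson: A 4, B 7, C 3.
C gets 4 under Hamilton and 3 under Jefferson.

Hamilton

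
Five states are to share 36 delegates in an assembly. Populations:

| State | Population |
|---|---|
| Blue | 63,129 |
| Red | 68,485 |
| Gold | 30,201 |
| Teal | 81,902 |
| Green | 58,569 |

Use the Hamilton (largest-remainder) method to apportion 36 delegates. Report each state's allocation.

Blue 7, Red 8, Gold 4, Teal 10, Green 7

Total 302286; standard divisor 302286/36 ≈ 8396.833.
Standard quotas: Blue 7.5182, Red 8.1561, Gold 3.5967, Teal 9.7539, Green 6.9751.
Lower quotas: Blue 7, Red 8, Gold 3, Teal 9, Green 6 (sum 33, leaving 3 seats).
Remainders in descending order: Green 0.9751, Teal 0.7539, Gold 0.5967, Blue 0.5182, Red 0.1561.
Largest remainders: Green, Teal, Gold receive the extra seats.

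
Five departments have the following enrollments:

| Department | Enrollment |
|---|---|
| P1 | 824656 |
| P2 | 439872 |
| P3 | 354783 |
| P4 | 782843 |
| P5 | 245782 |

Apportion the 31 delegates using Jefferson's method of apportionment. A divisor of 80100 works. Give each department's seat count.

P1 10; P2 5; P3 4; P4 9; P5 3

With modified divisor 80100: modified quotas P1 10.295, P2 5.492, P3 4.429, P4 9.773, P5 3.068.
Rounding down: P1 10, P2 5, P3 4, P4 9, P5 3 (total 31).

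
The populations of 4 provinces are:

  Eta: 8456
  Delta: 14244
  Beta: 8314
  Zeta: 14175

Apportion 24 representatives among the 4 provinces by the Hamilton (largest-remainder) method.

Eta: 4, Delta: 8, Beta: 4, Zeta: 8

Total 45189; standard divisor 45189/24 ≈ 1882.875.
Standard quotas: Eta 4.4910, Delta 7.5650, Beta 4.4156, Zeta 7.5284.
Lower quotas: Eta 4, Delta 7, Beta 4, Zeta 7 (sum 22, leaving 2 seats).
Remainders in descending order: Delta 0.5650, Zeta 0.5284, Eta 0.4910, Beta 0.4156.
Largest remainders: Delta, Zeta receive the extra seats.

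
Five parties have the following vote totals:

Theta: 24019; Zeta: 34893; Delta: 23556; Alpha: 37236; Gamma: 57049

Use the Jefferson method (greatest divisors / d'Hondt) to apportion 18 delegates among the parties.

Standard divisor 176753/18 ≈ 9819.611; standard quotas: Theta 2.446, Zeta 3.553, Delta 2.399, Alpha 3.792, Gamma 5.810.
Rounding down gives 2, 3, 2, 3, 5 = 15 seats, so the divisor must be adjusted.
With modified divisor 8400: modified quotas Theta 2.859, Zeta 4.154, Delta 2.804, Alpha 4.433, Gamma 6.792.
Rounding down: Theta 2, Zeta 4, Delta 2, Alpha 4, Gamma 6 (total 18).

Theta 2, Zeta 4, Delta 2, Alpha 4, Gamma 6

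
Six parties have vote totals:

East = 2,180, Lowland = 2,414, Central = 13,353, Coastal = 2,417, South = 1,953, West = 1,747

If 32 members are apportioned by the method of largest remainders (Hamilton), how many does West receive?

Total 24064; standard divisor 24064/32 = 752.
Standard quotas: East 2.8989, Lowland 3.2101, Central 17.7566, Coastal 3.2141, South 2.5971, West 2.3231.
Lower quotas: East 2, Lowland 3, Central 17, Coastal 3, South 2, West 2 (sum 29, leaving 3 seats).
Remainders in descending order: East 0.8989, Central 0.7566, South 0.5971, West 0.3231, Coastal 0.2141, Lowland 0.2101.
Largest remainders: East, Central, South receive the extra seats.
West receives 2.

2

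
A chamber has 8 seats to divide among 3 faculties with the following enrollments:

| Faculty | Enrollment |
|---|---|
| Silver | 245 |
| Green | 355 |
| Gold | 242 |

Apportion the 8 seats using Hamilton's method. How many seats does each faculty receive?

Silver 2, Green 4, Gold 2

The standard divisor is 842/8 ≈ 105.25.
Standard quotas: Silver 2.328, Green 3.373, Gold 2.299.
Lower quotas: Silver 2, Green 3, Gold 2 (sum 7, leaving 1 seat).
Remainders in descending order: Green 0.373, Silver 0.328, Gold 0.299.
The surplus seat goes to Green.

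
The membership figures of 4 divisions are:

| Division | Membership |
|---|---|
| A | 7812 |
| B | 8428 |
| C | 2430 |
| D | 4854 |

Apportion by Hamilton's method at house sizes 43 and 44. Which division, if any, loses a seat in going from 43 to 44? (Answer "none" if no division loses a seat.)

At 43 seats: A 14, B 15, C 5, D 9.
At 44 seats: A 15, B 16, C 4, D 9.
C drops from 5 to 4.

C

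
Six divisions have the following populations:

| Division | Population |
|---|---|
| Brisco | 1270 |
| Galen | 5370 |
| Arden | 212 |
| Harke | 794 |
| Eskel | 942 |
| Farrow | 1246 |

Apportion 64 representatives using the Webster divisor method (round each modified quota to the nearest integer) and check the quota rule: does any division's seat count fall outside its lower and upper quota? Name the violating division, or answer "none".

Galen

Standard quotas: Brisco 8.265, Galen 34.948, Arden 1.380, Harke 5.167, Eskel 6.131, Farrow 8.109.
Webster allocation: Brisco 8, Galen 36, Arden 1, Harke 5, Eskel 6, Farrow 8.
Galen has quota 34.948 (lower 34, upper 35) but receives 36 — outside the quota interval.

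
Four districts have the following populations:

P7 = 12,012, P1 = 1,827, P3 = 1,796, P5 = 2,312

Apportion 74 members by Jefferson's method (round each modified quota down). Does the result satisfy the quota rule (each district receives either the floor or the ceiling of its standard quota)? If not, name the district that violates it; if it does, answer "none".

P7

Standard quotas: P7 49.529, P1 7.533, P3 7.405, P5 9.533.
Jefferson allocation: P7 51, P1 7, P3 7, P5 9.
P7 has quota 49.529 (lower 49, upper 50) but receives 51 — outside the quota interval.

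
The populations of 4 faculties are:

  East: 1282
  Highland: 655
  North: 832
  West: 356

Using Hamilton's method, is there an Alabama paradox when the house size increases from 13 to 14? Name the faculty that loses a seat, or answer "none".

At 13 seats: East 5, Highland 3, North 3, West 2.
At 14 seats: East 6, Highland 3, North 4, West 1.
West drops from 2 to 1.

West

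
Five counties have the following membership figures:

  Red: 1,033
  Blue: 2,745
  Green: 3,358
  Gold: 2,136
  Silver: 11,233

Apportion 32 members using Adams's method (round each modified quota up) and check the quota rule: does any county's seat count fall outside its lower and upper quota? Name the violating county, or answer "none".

none

Standard quotas: Red 1.612, Blue 4.284, Green 5.240, Gold 3.333, Silver 17.530.
Adams allocation: Red 2, Blue 4, Green 5, Gold 4, Silver 17.
Every allocation lies between the lower and upper quota.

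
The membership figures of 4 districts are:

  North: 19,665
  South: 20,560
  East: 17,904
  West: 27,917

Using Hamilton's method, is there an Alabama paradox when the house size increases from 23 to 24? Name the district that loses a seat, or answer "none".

none

At 23 seats: North 5, South 6, East 5, West 7.
At 24 seats: North 5, South 6, East 5, West 8.
No district's allocation decreased.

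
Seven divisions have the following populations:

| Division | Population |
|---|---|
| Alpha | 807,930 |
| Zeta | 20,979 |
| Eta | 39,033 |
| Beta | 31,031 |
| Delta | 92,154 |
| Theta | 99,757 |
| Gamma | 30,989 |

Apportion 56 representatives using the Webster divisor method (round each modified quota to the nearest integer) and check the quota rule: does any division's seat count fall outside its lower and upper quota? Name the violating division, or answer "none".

Standard quotas: Alpha 40.329, Zeta 1.047, Eta 1.948, Beta 1.549, Delta 4.600, Theta 4.980, Gamma 1.547.
Webster allocation: Alpha 39, Zeta 1, Eta 2, Beta 2, Delta 5, Theta 5, Gamma 2.
Alpha has quota 40.329 (lower 40, upper 41) but receives 39 — outside the quota interval.

Alpha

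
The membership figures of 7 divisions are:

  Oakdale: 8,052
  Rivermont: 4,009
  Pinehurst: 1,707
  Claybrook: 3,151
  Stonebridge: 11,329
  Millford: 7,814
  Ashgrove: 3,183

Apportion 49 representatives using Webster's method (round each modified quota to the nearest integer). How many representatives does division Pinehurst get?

Standard divisor 39245/49 ≈ 800.918; standard quotas: Oakdale 10.053, Rivermont 5.006, Pinehurst 2.131, Claybrook 3.934, Stonebridge 14.145, Millford 9.756, Ashgrove 3.974.
Rounding to the nearest integer gives Oakdale 10, Rivermont 5, Pinehurst 2, Claybrook 4, Stonebridge 14, Millford 10, Ashgrove 4 — total 49, matching the house size, so no adjustment is needed.
Pinehurst receives 2.

2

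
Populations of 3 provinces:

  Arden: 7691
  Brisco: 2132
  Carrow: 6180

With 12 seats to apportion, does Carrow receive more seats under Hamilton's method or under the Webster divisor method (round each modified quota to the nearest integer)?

Hamilton: Arden 6, Brisco 1, Carrow 5.
Webster: Arden 6, Brisco 2, Carrow 4.
Carrow gets 5 under Hamilton and 4 under Webster.

Hamilton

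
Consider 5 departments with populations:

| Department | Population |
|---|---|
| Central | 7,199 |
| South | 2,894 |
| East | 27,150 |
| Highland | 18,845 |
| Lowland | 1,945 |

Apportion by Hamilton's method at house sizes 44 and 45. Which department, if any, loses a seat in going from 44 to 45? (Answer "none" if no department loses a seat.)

At 44 seats: Central 5, South 2, East 21, Highland 14, Lowland 2.
At 45 seats: Central 6, South 2, East 21, Highland 15, Lowland 1.
Lowland drops from 2 to 1.

Lowland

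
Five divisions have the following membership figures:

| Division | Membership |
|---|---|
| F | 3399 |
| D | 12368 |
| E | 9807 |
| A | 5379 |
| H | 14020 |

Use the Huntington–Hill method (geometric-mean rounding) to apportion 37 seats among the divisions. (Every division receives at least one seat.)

F=3; D=10; E=8; A=4; H=12

With divisor 1212: modified quotas F 2.804, D 10.205, E 8.092, A 4.438, H 11.568.
Geometric-mean thresholds: F √(2·3)=2.449, D √(10·11)=10.488, E √(8·9)=8.485, A √(4·5)=4.472, H √(11·12)=11.489.
Each quota rounded against its threshold gives F 3, D 10, E 8, A 4, H 12 (total 37).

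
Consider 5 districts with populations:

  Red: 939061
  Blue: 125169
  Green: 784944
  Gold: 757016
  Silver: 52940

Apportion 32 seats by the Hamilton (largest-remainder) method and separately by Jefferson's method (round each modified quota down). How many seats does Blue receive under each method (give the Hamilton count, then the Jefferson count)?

2 and 1

Hamilton: Red 11, Blue 2, Green 9, Gold 9, Silver 1.
Jefferson: Red 12, Blue 1, Green 10, Gold 9, Silver 0.
Blue gets 2 under Hamilton and 1 under Jefferson.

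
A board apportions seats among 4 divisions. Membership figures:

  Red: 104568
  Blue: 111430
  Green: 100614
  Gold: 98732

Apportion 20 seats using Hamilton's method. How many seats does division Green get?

5

Standard divisor: 415344 ÷ 20 ≈ 20767.2.
Standard quotas: Red 5.0352, Blue 5.3657, Green 4.8449, Gold 4.7542.
Lower quotas: Red 5, Blue 5, Green 4, Gold 4 (sum 18, leaving 2 seats).
Remainders in descending order: Green 0.8449, Gold 0.7542, Blue 0.3657, Red 0.0352.
Largest remainders: Green, Gold receive the extra seats.
Green receives 5.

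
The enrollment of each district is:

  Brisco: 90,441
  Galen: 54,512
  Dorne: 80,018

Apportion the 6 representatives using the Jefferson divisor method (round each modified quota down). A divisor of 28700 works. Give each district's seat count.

Brisco: 3, Galen: 1, Dorne: 2

With modified divisor 28700: modified quotas Brisco 3.151, Galen 1.899, Dorne 2.788.
Rounding down: Brisco 3, Galen 1, Dorne 2 (total 6).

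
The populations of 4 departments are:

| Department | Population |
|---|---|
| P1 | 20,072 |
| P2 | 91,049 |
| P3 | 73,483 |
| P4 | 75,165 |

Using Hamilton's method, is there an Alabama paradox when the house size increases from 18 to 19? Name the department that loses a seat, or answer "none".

P1

At 18 seats: P1 2, P2 6, P3 5, P4 5.
At 19 seats: P1 1, P2 7, P3 5, P4 6.
P1 drops from 2 to 1.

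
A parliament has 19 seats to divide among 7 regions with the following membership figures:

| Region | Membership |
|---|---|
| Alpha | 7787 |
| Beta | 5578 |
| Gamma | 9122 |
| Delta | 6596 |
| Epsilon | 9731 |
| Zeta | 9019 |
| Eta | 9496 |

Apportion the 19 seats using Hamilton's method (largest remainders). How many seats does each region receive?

The standard divisor is 57329/19 ≈ 3017.316.
Standard quotas: Alpha 2.5808, Beta 1.8487, Gamma 3.0232, Delta 2.1860, Epsilon 3.2251, Zeta 2.9891, Eta 3.1472.
Lower quotas: Alpha 2, Beta 1, Gamma 3, Delta 2, Epsilon 3, Zeta 2, Eta 3 (sum 16, leaving 3 seats).
Remainders in descending order: Zeta 0.9891, Beta 0.8487, Alpha 0.5808, Epsilon 0.2251, Delta 0.1860, Eta 0.1472, Gamma 0.0232.
Largest remainders: Zeta, Beta, Alpha receive the extra seats.

Alpha 3; Beta 2; Gamma 3; Delta 2; Epsilon 3; Zeta 3; Eta 3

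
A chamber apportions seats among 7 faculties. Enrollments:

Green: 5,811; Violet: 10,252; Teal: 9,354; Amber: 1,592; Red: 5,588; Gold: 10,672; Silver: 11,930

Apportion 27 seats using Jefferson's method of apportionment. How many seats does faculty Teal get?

5

Standard divisor 55199/27 ≈ 2044.407; standard quotas: Green 2.842, Violet 5.015, Teal 4.575, Amber 0.779, Red 2.733, Gold 5.220, Silver 5.835.
Rounding down gives 2, 5, 4, 0, 2, 5, 5 = 23 seats, so the divisor must be adjusted.
With modified divisor 1800: modified quotas Green 3.228, Violet 5.696, Teal 5.197, Amber 0.884, Red 3.104, Gold 5.929, Silver 6.628.
Rounding down: Green 3, Violet 5, Teal 5, Amber 0, Red 3, Gold 5, Silver 6 (total 27).
Teal receives 5.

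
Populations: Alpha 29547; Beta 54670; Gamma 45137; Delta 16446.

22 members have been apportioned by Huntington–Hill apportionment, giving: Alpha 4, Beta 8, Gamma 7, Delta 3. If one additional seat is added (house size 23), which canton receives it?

Alpha

Priority for the next seat is population ÷ (√(s·(s+1))).
Priorities: Alpha 6606.910, Beta 6442.921, Gamma 6031.685, Delta 4747.551.
Highest priority: Alpha.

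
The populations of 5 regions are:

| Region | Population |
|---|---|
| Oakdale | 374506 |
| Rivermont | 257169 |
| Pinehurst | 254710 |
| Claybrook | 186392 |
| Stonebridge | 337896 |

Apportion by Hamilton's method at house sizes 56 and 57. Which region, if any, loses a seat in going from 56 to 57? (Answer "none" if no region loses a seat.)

none

At 56 seats: Oakdale 15, Rivermont 10, Pinehurst 10, Claybrook 7, Stonebridge 14.
At 57 seats: Oakdale 15, Rivermont 10, Pinehurst 10, Claybrook 8, Stonebridge 14.
No region's allocation decreased.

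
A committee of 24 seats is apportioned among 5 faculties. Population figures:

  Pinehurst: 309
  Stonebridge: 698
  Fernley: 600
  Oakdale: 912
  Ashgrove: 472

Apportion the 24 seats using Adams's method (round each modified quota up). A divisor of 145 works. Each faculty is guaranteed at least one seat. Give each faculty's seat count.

With modified divisor 145: modified quotas Pinehurst 2.131, Stonebridge 4.814, Fernley 4.138, Oakdale 6.290, Ashgrove 3.255.
Rounding up: Pinehurst 3, Stonebridge 5, Fernley 5, Oakdale 7, Ashgrove 4 (total 24).

Pinehurst 3, Stonebridge 5, Fernley 5, Oakdale 7, Ashgrove 4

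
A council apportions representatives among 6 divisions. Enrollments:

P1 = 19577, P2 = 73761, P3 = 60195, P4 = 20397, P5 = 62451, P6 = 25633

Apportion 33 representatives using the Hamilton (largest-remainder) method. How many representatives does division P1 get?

Standard divisor: 262014 ÷ 33 ≈ 7939.818.
Standard quotas: P1 2.4657, P2 9.2900, P3 7.5814, P4 2.5690, P5 7.8655, P6 3.2284.
Lower quotas: P1 2, P2 9, P3 7, P4 2, P5 7, P6 3 (sum 30, leaving 3 seats).
Remainders in descending order: P5 0.8655, P3 0.5814, P4 0.5690, P1 0.4657, P2 0.2900, P6 0.2284.
Largest remainders: P5, P3, P4 receive the extra seats.
P1 receives 2.

2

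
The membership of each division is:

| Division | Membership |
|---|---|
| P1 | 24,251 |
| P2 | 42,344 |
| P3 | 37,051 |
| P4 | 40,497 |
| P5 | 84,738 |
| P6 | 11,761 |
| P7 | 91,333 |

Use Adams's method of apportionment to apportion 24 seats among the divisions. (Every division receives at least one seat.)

Standard divisor 331975/24 ≈ 13832.292; standard quotas: P1 1.753, P2 3.061, P3 2.679, P4 2.928, P5 6.126, P6 0.850, P7 6.603.
Rounding up gives 2, 4, 3, 3, 7, 1, 7 = 27 seats, so the divisor must be adjusted.
With modified divisor 16100: modified quotas P1 1.506, P2 2.630, P3 2.301, P4 2.515, P5 5.263, P6 0.730, P7 5.673.
Rounding up: P1 2, P2 3, P3 3, P4 3, P5 6, P6 1, P7 6 (total 24).

P1 2, P2 3, P3 3, P4 3, P5 6, P6 1, P7 6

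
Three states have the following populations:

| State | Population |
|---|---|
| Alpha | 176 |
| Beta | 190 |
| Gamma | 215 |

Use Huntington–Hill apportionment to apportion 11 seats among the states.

With divisor 53: modified quotas Alpha 3.321, Beta 3.585, Gamma 4.057.
Geometric-mean thresholds: Alpha √(3·4)=3.464, Beta √(3·4)=3.464, Gamma √(4·5)=4.472.
Each quota rounded against its threshold gives Alpha 3, Beta 4, Gamma 4 (total 11).

Alpha: 3, Beta: 4, Gamma: 4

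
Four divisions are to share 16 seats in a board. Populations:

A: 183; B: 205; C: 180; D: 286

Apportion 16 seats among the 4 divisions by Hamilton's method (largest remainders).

Total 854; standard divisor 854/16 ≈ 53.375.
Standard quotas: A 3.429, B 3.841, C 3.372, D 5.358.
Lower quotas: A 3, B 3, C 3, D 5 (sum 14, leaving 2 seats).
Remainders in descending order: B 0.841, A 0.429, C 0.372, D 0.358.
Largest remainders: B, A receive the extra seats.

A 4, B 4, C 3, D 5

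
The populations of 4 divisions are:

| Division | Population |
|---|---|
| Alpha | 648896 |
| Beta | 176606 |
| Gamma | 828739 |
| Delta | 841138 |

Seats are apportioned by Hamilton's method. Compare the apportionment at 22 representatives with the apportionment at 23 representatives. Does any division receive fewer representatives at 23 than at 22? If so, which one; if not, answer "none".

Beta

At 22 seats: Alpha 6, Beta 2, Gamma 7, Delta 7.
At 23 seats: Alpha 6, Beta 1, Gamma 8, Delta 8.
Beta drops from 2 to 1.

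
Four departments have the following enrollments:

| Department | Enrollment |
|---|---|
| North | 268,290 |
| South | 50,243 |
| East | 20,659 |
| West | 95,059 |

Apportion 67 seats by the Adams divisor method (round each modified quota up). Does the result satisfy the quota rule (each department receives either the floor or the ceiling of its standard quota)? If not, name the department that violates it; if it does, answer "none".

North

Standard quotas: North 41.394, South 7.752, East 3.187, West 14.667.
Adams allocation: North 40, South 8, East 4, West 15.
North has quota 41.394 (lower 41, upper 42) but receives 40 — outside the quota interval.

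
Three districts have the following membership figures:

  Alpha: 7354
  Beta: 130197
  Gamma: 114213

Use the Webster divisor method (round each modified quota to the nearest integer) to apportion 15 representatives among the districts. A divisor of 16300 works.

Alpha 0; Beta 8; Gamma 7

With modified divisor 16300: modified quotas Alpha 0.451, Beta 7.988, Gamma 7.007.
Rounding to the nearest integer: Alpha 0, Beta 8, Gamma 7 (total 15).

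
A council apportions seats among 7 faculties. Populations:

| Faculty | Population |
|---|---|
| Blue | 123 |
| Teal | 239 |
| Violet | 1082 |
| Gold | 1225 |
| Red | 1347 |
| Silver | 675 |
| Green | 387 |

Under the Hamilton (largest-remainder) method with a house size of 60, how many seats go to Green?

Total 5078; standard divisor 5078/60 ≈ 84.633.
Standard quotas: Blue 1.453, Teal 2.824, Violet 12.785, Gold 14.474, Red 15.916, Silver 7.976, Green 4.573.
Lower quotas: Blue 1, Teal 2, Violet 12, Gold 14, Red 15, Silver 7, Green 4 (sum 55, leaving 5 seats).
Remainders in descending order: Silver 0.976, Red 0.916, Teal 0.824, Violet 0.785, Green 0.573, Gold 0.474, Blue 0.453.
Largest remainders: Silver, Red, Teal, Violet, Green receive the extra seats.
Green receives 5.

5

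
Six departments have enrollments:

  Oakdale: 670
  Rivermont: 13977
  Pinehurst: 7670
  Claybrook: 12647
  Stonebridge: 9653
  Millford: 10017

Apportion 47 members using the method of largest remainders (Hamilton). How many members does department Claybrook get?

Total 54634; standard divisor 54634/47 ≈ 1162.426.
Standard quotas: Oakdale 0.5764, Rivermont 12.0240, Pinehurst 6.5983, Claybrook 10.8798, Stonebridge 8.3042, Millford 8.6173.
Lower quotas: Oakdale 0, Rivermont 12, Pinehurst 6, Claybrook 10, Stonebridge 8, Millford 8 (sum 44, leaving 3 seats).
Remainders in descending order: Claybrook 0.8798, Millford 0.6173, Pinehurst 0.5983, Oakdale 0.5764, Stonebridge 0.3042, Rivermont 0.0240.
The surplus seats go to Claybrook, Millford, Pinehurst.
Claybrook receives 11.

11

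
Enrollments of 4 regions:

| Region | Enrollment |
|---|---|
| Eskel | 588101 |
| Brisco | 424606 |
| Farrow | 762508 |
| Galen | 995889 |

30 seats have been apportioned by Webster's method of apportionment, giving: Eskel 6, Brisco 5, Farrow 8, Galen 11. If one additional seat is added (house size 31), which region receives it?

Eskel

Priority for the next seat is population ÷ (current seats + 0.5).
Priorities: Eskel 90477.077, Brisco 77201.091, Farrow 89706.824, Galen 86599.043.
Highest priority: Eskel.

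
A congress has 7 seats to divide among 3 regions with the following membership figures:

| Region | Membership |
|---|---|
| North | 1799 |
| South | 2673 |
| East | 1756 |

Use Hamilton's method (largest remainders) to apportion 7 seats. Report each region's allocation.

The standard divisor is 6228/7 ≈ 889.714.
Standard quotas: North 2.022, South 3.004, East 1.974.
Lower quotas: North 2, South 3, East 1 (sum 6, leaving 1 seat).
Remainders in descending order: East 0.974, North 0.022, South 0.004.
The surplus seat goes to East.

North=2, South=3, East=2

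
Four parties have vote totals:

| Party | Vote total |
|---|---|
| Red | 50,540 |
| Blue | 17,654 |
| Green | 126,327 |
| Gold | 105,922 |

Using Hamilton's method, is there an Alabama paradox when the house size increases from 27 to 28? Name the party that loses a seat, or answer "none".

At 27 seats: Red 5, Blue 2, Green 11, Gold 9.
At 28 seats: Red 5, Blue 1, Green 12, Gold 10.
Blue drops from 2 to 1.

Blue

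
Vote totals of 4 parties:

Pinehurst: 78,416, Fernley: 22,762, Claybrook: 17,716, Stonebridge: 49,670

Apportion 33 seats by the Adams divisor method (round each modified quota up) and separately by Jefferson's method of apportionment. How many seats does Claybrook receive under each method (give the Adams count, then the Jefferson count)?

Adams: Pinehurst 15, Fernley 5, Claybrook 4, Stonebridge 9.
Jefferson: Pinehurst 16, Fernley 4, Claybrook 3, Stonebridge 10.
Claybrook gets 4 under Adams and 3 under Jefferson.

4 and 3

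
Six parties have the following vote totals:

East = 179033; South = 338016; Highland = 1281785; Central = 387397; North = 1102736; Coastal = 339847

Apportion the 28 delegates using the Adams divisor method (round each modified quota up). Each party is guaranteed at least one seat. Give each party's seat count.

East: 2, South: 3, Highland: 9, Central: 3, North: 8, Coastal: 3

Standard divisor 3628814/28 ≈ 129600.5; standard quotas: East 1.381, South 2.608, Highland 9.890, Central 2.989, North 8.509, Coastal 2.622.
Rounding up gives 2, 3, 10, 3, 9, 3 = 30 seats, so the divisor must be adjusted.
With modified divisor 150000: modified quotas East 1.194, South 2.253, Highland 8.545, Central 2.583, North 7.352, Coastal 2.266.
Rounding up: East 2, South 3, Highland 9, Central 3, North 8, Coastal 3 (total 28).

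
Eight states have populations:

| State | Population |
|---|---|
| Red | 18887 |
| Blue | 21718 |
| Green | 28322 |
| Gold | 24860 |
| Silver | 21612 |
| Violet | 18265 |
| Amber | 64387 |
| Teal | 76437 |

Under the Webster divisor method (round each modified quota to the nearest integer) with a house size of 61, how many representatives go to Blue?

Standard divisor 274488/61 ≈ 4499.803; standard quotas: Red 4.197, Blue 4.826, Green 6.294, Gold 5.525, Silver 4.803, Violet 4.059, Amber 14.309, Teal 16.987.
Rounding to the nearest integer gives Red 4, Blue 5, Green 6, Gold 6, Silver 5, Violet 4, Amber 14, Teal 17 — total 61, matching the house size, so no adjustment is needed.
Blue receives 5.

5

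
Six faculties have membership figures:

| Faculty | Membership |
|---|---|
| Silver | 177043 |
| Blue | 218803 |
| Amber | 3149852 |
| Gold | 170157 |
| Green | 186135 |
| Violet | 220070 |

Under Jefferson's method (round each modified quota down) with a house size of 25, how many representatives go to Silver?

Standard divisor 4122060/25 ≈ 164882.4; standard quotas: Silver 1.074, Blue 1.327, Amber 19.104, Gold 1.032, Green 1.129, Violet 1.335.
Rounding down gives 1, 1, 19, 1, 1, 1 = 24 seats, so the divisor must be adjusted.
With modified divisor 153700: modified quotas Silver 1.152, Blue 1.424, Amber 20.494, Gold 1.107, Green 1.211, Violet 1.432.
Rounding down: Silver 1, Blue 1, Amber 20, Gold 1, Green 1, Violet 1 (total 25).
Silver receives 1.

1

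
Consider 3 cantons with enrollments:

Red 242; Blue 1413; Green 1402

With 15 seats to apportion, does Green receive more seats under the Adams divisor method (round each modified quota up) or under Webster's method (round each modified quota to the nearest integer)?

Webster

Adams: Red 2, Blue 7, Green 6.
Webster: Red 1, Blue 7, Green 7.
Green gets 6 under Adams and 7 under Webster.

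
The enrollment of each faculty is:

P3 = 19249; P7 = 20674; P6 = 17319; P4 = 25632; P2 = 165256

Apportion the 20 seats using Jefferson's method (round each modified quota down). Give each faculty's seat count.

P3 1; P7 1; P6 1; P4 2; P2 15

Standard divisor 248130/20 ≈ 12406.5; standard quotas: P3 1.552, P7 1.666, P6 1.396, P4 2.066, P2 13.320.
Rounding down gives 1, 1, 1, 2, 13 = 18 seats, so the divisor must be adjusted.
With modified divisor 10700: modified quotas P3 1.799, P7 1.932, P6 1.619, P4 2.396, P2 15.444.
Rounding down: P3 1, P7 1, P6 1, P4 2, P2 15 (total 20).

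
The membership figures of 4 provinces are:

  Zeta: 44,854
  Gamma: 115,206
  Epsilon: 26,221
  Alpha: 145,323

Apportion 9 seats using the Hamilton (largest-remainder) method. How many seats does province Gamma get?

3

The standard divisor is 331604/9 ≈ 36844.889.
Standard quotas: Zeta 1.2174, Gamma 3.1268, Epsilon 0.7117, Alpha 3.9442.
Lower quotas: Zeta 1, Gamma 3, Epsilon 0, Alpha 3 (sum 7, leaving 2 seats).
Remainders in descending order: Alpha 0.9442, Epsilon 0.7117, Zeta 0.2174, Gamma 0.1268.
The surplus seats go to Alpha, Epsilon.
Gamma receives 3.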